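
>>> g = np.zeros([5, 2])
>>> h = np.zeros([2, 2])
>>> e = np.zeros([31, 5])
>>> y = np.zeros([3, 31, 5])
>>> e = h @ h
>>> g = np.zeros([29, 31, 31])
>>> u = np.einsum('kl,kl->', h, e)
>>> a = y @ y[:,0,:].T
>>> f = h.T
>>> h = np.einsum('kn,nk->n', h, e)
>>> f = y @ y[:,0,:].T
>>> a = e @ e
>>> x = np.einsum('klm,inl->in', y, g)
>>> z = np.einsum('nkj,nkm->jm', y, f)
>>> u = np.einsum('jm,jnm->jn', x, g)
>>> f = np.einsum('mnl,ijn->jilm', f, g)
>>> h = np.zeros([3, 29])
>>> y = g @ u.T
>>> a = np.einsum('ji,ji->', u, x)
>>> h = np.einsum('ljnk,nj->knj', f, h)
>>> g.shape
(29, 31, 31)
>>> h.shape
(3, 3, 29)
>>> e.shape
(2, 2)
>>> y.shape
(29, 31, 29)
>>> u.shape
(29, 31)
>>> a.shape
()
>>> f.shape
(31, 29, 3, 3)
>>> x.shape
(29, 31)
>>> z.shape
(5, 3)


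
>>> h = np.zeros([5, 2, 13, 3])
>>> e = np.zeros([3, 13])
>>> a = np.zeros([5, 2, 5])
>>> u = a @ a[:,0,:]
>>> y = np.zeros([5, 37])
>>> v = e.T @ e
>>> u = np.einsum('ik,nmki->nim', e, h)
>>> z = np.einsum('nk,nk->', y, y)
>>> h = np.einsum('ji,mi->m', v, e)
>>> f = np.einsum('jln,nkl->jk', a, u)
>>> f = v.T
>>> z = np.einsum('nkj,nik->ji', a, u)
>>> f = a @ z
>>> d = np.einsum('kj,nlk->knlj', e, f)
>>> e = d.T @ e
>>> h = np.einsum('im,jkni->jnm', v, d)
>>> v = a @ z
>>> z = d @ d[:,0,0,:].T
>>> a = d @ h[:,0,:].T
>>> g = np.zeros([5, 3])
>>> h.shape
(3, 2, 13)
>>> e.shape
(13, 2, 5, 13)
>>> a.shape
(3, 5, 2, 3)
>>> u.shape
(5, 3, 2)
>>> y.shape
(5, 37)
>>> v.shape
(5, 2, 3)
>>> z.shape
(3, 5, 2, 3)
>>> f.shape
(5, 2, 3)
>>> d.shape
(3, 5, 2, 13)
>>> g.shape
(5, 3)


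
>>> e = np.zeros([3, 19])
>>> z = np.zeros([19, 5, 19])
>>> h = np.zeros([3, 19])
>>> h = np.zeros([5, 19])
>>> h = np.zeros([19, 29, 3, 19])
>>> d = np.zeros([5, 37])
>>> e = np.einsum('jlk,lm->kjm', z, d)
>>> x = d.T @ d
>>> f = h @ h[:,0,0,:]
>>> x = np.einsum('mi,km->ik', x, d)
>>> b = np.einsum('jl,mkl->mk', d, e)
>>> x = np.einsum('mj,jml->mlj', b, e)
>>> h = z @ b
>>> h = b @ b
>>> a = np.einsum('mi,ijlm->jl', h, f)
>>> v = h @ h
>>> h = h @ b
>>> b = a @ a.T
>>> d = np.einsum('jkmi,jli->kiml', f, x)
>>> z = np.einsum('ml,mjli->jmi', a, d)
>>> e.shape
(19, 19, 37)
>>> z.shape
(19, 29, 37)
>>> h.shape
(19, 19)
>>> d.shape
(29, 19, 3, 37)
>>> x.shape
(19, 37, 19)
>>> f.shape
(19, 29, 3, 19)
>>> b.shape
(29, 29)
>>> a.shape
(29, 3)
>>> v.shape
(19, 19)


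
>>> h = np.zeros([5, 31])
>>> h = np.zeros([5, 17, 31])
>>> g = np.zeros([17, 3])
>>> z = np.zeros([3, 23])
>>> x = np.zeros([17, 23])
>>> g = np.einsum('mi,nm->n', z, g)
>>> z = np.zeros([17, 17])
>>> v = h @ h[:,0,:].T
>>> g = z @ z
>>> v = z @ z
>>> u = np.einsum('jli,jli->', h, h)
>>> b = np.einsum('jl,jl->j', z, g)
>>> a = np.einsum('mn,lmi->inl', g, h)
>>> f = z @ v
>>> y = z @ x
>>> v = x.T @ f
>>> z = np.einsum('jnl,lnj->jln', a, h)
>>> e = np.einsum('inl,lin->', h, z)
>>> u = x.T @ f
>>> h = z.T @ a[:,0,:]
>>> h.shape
(17, 5, 5)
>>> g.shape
(17, 17)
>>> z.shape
(31, 5, 17)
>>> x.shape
(17, 23)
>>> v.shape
(23, 17)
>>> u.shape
(23, 17)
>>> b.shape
(17,)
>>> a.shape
(31, 17, 5)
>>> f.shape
(17, 17)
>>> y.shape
(17, 23)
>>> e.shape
()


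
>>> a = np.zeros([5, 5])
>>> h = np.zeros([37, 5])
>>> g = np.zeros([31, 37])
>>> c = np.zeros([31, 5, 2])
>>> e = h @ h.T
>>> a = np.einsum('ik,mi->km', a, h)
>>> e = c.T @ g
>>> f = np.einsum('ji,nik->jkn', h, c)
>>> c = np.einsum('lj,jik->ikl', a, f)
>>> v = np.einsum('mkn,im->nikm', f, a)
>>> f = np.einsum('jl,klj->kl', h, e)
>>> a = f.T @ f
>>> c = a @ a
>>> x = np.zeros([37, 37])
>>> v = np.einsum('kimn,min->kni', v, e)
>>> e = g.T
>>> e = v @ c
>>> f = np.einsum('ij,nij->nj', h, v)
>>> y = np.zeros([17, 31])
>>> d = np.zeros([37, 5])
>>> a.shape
(5, 5)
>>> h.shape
(37, 5)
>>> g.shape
(31, 37)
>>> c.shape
(5, 5)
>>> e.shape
(31, 37, 5)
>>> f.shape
(31, 5)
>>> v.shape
(31, 37, 5)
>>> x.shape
(37, 37)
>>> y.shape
(17, 31)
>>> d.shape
(37, 5)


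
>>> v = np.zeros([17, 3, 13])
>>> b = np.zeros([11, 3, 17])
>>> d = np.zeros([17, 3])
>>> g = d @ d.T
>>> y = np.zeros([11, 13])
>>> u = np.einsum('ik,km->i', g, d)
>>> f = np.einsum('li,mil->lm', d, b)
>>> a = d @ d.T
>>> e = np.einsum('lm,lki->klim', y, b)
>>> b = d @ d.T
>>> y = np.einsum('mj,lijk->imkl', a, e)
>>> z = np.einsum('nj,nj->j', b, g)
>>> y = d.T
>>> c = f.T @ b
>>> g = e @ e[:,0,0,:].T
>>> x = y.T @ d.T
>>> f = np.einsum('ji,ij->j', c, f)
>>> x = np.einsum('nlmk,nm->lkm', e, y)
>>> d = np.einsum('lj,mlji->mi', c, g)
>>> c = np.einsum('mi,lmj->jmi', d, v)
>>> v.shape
(17, 3, 13)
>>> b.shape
(17, 17)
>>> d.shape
(3, 3)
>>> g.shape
(3, 11, 17, 3)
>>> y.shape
(3, 17)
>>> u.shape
(17,)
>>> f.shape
(11,)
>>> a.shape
(17, 17)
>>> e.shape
(3, 11, 17, 13)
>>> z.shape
(17,)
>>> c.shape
(13, 3, 3)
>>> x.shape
(11, 13, 17)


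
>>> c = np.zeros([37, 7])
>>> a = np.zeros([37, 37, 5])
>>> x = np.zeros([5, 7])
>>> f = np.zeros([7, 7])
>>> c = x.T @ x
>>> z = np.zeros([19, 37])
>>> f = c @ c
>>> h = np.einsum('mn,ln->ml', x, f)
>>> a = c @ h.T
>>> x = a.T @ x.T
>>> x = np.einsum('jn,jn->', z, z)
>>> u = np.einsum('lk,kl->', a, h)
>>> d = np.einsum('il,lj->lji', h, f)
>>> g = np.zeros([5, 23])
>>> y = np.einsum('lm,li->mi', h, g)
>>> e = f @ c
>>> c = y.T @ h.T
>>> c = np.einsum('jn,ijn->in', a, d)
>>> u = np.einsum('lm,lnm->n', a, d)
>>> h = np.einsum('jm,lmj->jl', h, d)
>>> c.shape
(7, 5)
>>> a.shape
(7, 5)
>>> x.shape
()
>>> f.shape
(7, 7)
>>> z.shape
(19, 37)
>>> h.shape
(5, 7)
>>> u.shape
(7,)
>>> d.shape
(7, 7, 5)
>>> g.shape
(5, 23)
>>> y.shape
(7, 23)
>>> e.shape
(7, 7)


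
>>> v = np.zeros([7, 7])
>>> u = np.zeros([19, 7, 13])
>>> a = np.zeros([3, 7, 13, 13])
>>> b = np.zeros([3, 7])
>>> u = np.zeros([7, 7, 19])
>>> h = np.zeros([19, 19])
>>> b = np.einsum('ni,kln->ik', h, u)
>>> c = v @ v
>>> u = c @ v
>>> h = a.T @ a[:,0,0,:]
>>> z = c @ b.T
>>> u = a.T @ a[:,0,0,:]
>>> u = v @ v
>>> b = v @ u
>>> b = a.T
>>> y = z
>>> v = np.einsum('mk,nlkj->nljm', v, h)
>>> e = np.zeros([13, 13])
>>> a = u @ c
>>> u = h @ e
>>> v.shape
(13, 13, 13, 7)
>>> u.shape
(13, 13, 7, 13)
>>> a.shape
(7, 7)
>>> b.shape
(13, 13, 7, 3)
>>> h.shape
(13, 13, 7, 13)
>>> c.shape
(7, 7)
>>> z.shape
(7, 19)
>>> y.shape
(7, 19)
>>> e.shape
(13, 13)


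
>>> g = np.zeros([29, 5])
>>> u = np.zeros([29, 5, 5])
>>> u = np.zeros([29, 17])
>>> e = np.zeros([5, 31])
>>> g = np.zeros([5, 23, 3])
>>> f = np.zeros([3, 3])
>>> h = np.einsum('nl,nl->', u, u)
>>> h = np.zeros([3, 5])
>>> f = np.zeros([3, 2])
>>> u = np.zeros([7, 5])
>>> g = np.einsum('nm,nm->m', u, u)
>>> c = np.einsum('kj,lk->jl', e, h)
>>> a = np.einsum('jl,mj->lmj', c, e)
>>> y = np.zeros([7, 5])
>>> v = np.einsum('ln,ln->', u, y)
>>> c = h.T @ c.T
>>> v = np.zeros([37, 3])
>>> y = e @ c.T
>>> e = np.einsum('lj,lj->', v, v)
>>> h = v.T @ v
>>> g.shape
(5,)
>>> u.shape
(7, 5)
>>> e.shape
()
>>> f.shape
(3, 2)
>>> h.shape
(3, 3)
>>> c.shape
(5, 31)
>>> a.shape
(3, 5, 31)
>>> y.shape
(5, 5)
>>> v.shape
(37, 3)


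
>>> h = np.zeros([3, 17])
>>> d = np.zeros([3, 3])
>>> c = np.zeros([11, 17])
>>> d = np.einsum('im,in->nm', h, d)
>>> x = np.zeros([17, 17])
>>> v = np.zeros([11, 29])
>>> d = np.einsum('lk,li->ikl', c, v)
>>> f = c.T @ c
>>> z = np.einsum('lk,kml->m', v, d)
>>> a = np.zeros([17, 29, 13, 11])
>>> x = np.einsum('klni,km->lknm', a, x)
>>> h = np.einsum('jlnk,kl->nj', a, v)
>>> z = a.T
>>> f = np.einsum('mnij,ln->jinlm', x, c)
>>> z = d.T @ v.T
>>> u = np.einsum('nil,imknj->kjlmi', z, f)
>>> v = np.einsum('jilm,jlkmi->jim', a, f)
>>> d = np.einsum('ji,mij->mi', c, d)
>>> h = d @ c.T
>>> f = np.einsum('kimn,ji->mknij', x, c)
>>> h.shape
(29, 11)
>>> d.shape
(29, 17)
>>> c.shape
(11, 17)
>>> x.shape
(29, 17, 13, 17)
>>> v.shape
(17, 29, 11)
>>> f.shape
(13, 29, 17, 17, 11)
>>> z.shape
(11, 17, 11)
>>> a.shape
(17, 29, 13, 11)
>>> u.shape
(17, 29, 11, 13, 17)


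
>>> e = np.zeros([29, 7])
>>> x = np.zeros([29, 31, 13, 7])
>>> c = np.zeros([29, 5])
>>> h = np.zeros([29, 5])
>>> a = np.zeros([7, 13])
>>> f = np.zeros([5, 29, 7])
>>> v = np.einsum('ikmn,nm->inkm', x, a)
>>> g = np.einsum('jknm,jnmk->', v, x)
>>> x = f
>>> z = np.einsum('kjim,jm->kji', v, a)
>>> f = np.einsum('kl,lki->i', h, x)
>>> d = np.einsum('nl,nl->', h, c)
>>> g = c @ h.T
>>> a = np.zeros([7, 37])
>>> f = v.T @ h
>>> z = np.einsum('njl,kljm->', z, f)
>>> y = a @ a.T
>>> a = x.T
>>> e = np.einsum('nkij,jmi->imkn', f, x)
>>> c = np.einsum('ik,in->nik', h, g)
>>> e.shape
(7, 29, 31, 13)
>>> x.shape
(5, 29, 7)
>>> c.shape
(29, 29, 5)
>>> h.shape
(29, 5)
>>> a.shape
(7, 29, 5)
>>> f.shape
(13, 31, 7, 5)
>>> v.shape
(29, 7, 31, 13)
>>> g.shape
(29, 29)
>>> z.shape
()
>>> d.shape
()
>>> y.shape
(7, 7)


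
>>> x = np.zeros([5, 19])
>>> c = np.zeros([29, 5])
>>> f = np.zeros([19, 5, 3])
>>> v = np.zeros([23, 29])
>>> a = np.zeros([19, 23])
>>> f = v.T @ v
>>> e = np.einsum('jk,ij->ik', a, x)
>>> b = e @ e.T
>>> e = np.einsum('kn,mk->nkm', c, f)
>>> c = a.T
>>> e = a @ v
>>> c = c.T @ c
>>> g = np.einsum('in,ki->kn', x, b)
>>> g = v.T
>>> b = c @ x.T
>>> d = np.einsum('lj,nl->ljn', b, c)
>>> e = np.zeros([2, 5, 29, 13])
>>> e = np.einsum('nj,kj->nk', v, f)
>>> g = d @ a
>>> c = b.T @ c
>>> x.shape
(5, 19)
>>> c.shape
(5, 19)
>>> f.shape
(29, 29)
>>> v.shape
(23, 29)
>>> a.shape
(19, 23)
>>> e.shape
(23, 29)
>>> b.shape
(19, 5)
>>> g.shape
(19, 5, 23)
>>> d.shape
(19, 5, 19)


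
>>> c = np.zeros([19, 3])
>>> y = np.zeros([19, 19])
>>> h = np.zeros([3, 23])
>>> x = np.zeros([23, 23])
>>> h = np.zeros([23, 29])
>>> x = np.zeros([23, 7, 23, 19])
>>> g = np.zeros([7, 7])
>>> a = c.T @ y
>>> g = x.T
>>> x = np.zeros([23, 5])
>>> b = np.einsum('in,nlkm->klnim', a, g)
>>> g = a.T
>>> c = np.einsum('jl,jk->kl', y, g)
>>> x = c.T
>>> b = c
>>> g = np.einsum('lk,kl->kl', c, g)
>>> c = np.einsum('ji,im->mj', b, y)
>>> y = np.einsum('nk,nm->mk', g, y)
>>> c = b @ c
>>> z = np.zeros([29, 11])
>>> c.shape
(3, 3)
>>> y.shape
(19, 3)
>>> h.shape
(23, 29)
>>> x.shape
(19, 3)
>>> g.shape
(19, 3)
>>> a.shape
(3, 19)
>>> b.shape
(3, 19)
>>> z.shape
(29, 11)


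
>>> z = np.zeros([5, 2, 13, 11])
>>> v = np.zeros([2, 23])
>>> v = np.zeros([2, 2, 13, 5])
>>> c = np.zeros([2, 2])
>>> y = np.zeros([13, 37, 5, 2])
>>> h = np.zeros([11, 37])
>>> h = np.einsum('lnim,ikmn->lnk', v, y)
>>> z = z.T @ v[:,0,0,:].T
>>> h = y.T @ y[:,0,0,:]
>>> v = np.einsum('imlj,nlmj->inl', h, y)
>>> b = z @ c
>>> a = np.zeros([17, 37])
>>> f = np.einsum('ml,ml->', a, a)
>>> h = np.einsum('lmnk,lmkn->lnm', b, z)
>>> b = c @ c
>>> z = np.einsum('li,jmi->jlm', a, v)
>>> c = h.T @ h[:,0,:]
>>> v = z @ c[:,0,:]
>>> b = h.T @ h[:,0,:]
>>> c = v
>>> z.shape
(2, 17, 13)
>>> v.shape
(2, 17, 13)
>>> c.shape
(2, 17, 13)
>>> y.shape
(13, 37, 5, 2)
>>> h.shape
(11, 2, 13)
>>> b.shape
(13, 2, 13)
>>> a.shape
(17, 37)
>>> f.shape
()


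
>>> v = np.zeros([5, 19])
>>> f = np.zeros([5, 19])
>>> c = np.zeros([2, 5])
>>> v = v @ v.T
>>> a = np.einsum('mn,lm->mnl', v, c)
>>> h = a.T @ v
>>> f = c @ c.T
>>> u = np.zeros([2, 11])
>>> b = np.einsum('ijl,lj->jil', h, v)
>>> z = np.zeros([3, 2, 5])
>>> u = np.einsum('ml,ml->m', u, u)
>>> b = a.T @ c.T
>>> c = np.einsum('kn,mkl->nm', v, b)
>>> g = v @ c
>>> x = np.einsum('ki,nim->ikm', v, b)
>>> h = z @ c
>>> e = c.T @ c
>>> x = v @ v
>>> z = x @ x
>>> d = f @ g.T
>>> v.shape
(5, 5)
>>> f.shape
(2, 2)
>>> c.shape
(5, 2)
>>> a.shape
(5, 5, 2)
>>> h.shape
(3, 2, 2)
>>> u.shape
(2,)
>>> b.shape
(2, 5, 2)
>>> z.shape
(5, 5)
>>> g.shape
(5, 2)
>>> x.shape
(5, 5)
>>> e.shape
(2, 2)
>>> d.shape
(2, 5)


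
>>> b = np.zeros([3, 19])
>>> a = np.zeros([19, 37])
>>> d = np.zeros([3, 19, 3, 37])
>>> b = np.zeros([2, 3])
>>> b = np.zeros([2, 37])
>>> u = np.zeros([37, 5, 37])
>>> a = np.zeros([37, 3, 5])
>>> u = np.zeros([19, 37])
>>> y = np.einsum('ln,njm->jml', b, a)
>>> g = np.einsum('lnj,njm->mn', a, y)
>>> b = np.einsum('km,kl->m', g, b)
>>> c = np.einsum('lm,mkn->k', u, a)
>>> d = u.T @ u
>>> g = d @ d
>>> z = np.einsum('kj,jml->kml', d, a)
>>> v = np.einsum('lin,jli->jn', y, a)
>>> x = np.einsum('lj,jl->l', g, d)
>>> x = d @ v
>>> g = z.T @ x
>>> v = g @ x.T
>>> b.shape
(3,)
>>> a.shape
(37, 3, 5)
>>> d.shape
(37, 37)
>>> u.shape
(19, 37)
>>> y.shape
(3, 5, 2)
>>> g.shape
(5, 3, 2)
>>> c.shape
(3,)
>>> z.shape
(37, 3, 5)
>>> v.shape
(5, 3, 37)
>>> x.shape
(37, 2)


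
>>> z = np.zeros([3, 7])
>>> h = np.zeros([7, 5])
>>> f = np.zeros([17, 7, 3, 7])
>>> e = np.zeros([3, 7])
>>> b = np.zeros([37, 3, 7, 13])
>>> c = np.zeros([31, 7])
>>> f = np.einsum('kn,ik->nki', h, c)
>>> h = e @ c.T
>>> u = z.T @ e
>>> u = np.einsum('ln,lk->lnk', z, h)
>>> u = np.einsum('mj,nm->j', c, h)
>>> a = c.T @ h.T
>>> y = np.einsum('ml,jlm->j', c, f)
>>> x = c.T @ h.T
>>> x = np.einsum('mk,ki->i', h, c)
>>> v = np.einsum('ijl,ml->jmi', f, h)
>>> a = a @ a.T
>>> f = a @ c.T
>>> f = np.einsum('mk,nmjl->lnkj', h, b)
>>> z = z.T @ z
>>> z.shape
(7, 7)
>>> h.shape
(3, 31)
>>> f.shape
(13, 37, 31, 7)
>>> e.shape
(3, 7)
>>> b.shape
(37, 3, 7, 13)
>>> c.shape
(31, 7)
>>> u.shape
(7,)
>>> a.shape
(7, 7)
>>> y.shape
(5,)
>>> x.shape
(7,)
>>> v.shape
(7, 3, 5)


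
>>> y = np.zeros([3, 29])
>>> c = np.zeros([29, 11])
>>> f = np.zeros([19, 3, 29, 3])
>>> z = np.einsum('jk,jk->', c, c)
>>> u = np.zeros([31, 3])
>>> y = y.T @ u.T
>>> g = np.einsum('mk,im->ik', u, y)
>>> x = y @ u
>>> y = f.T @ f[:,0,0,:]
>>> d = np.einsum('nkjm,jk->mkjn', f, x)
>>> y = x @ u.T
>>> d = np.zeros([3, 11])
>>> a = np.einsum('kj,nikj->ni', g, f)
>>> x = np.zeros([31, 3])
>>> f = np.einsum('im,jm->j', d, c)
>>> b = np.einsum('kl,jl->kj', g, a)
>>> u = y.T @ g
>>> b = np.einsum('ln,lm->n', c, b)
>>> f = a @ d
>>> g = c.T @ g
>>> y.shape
(29, 31)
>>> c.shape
(29, 11)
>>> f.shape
(19, 11)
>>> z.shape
()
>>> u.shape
(31, 3)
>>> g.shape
(11, 3)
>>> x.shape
(31, 3)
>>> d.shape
(3, 11)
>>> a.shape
(19, 3)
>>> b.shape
(11,)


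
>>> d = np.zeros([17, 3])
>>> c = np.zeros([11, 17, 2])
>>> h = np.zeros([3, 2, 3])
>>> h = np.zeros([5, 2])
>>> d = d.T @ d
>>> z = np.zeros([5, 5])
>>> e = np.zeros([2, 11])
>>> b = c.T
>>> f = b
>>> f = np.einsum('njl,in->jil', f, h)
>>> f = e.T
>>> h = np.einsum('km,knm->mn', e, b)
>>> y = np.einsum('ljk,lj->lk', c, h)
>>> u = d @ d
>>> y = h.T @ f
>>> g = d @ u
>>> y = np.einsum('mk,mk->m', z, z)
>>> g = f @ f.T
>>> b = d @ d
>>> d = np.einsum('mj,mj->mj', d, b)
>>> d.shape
(3, 3)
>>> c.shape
(11, 17, 2)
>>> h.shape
(11, 17)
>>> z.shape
(5, 5)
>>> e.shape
(2, 11)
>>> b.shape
(3, 3)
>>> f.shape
(11, 2)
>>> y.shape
(5,)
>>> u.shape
(3, 3)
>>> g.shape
(11, 11)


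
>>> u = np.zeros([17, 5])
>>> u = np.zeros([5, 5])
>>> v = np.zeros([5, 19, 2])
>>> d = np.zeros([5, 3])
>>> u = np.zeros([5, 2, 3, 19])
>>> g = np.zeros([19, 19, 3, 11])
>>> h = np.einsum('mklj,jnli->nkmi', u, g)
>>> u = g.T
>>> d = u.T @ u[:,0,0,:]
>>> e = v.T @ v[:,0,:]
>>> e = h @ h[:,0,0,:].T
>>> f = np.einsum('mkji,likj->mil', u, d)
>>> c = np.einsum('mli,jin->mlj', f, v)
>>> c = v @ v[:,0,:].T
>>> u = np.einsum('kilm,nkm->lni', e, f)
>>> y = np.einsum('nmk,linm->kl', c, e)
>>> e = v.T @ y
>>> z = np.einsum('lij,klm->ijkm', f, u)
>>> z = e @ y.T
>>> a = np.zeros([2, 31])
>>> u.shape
(5, 11, 2)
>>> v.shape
(5, 19, 2)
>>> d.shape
(19, 19, 3, 19)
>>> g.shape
(19, 19, 3, 11)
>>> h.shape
(19, 2, 5, 11)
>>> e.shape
(2, 19, 19)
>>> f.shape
(11, 19, 19)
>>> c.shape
(5, 19, 5)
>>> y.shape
(5, 19)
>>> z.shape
(2, 19, 5)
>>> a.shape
(2, 31)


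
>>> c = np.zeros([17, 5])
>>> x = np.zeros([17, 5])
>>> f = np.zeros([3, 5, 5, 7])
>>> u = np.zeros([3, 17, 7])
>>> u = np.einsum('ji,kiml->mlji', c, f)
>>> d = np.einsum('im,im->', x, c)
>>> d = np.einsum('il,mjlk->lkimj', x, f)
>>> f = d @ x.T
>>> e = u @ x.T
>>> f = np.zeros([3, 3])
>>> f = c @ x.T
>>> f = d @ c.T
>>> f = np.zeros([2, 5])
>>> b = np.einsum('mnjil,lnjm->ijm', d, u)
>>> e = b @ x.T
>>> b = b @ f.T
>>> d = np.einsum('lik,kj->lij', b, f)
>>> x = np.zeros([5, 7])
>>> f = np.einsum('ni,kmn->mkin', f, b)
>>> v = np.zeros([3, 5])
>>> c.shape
(17, 5)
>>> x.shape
(5, 7)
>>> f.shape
(17, 3, 5, 2)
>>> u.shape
(5, 7, 17, 5)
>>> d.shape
(3, 17, 5)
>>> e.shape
(3, 17, 17)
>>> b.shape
(3, 17, 2)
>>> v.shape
(3, 5)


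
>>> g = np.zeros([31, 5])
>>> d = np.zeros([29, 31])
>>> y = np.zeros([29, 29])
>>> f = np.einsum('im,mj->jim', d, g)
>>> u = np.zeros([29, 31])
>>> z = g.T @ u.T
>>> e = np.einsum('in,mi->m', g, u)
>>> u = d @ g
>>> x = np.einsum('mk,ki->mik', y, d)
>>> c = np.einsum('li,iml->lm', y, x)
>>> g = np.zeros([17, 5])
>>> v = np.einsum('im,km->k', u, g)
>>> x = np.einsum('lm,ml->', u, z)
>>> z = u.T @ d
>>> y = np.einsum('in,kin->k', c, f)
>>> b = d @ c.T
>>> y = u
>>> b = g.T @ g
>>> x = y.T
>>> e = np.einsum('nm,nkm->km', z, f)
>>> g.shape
(17, 5)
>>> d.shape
(29, 31)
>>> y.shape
(29, 5)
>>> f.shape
(5, 29, 31)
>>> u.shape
(29, 5)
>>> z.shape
(5, 31)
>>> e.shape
(29, 31)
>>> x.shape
(5, 29)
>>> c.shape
(29, 31)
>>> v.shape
(17,)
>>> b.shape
(5, 5)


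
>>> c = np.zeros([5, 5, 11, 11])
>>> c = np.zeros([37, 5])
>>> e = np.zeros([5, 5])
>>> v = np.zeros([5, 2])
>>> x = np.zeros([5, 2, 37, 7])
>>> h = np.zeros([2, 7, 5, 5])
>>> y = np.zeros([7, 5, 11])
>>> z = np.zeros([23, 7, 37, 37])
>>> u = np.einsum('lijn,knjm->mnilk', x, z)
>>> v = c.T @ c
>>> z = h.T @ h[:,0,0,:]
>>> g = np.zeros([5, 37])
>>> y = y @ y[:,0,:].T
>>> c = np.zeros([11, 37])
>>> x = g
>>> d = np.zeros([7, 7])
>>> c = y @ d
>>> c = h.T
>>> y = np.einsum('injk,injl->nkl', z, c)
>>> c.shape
(5, 5, 7, 2)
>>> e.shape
(5, 5)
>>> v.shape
(5, 5)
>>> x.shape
(5, 37)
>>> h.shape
(2, 7, 5, 5)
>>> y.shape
(5, 5, 2)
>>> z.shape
(5, 5, 7, 5)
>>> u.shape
(37, 7, 2, 5, 23)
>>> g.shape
(5, 37)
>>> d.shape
(7, 7)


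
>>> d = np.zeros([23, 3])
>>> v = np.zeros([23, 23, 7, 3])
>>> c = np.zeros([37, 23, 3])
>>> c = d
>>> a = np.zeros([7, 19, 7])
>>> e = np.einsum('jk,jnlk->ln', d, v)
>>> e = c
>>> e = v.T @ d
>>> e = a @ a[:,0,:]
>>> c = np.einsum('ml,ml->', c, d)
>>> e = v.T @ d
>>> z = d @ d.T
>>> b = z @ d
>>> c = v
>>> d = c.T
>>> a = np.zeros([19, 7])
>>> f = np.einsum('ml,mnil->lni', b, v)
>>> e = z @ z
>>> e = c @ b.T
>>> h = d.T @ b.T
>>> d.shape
(3, 7, 23, 23)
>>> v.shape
(23, 23, 7, 3)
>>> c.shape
(23, 23, 7, 3)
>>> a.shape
(19, 7)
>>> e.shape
(23, 23, 7, 23)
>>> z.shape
(23, 23)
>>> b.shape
(23, 3)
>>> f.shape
(3, 23, 7)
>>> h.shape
(23, 23, 7, 23)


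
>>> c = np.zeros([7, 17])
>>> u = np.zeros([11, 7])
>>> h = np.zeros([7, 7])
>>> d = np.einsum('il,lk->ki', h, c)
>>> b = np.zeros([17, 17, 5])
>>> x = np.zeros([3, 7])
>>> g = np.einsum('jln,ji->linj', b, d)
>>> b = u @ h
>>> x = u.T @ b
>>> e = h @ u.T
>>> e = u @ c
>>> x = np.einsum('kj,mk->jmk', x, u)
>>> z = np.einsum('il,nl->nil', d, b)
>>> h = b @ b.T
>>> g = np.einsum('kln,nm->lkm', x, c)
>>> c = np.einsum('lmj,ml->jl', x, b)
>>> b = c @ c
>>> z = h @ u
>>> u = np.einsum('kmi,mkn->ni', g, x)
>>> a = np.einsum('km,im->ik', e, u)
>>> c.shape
(7, 7)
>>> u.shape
(7, 17)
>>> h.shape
(11, 11)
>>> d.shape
(17, 7)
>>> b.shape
(7, 7)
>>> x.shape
(7, 11, 7)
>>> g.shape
(11, 7, 17)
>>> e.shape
(11, 17)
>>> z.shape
(11, 7)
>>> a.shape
(7, 11)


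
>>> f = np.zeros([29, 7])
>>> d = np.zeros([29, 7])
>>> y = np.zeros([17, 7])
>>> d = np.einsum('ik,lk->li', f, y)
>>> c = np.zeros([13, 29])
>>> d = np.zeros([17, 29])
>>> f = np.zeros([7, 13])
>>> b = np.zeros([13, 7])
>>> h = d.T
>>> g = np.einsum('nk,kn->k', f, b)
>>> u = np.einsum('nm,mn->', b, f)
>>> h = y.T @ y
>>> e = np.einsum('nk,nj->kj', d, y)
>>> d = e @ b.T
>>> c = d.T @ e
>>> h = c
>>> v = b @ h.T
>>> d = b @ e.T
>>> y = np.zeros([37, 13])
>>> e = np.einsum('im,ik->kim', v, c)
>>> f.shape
(7, 13)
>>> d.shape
(13, 29)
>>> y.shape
(37, 13)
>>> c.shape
(13, 7)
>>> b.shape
(13, 7)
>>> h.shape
(13, 7)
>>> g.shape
(13,)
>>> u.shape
()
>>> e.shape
(7, 13, 13)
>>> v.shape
(13, 13)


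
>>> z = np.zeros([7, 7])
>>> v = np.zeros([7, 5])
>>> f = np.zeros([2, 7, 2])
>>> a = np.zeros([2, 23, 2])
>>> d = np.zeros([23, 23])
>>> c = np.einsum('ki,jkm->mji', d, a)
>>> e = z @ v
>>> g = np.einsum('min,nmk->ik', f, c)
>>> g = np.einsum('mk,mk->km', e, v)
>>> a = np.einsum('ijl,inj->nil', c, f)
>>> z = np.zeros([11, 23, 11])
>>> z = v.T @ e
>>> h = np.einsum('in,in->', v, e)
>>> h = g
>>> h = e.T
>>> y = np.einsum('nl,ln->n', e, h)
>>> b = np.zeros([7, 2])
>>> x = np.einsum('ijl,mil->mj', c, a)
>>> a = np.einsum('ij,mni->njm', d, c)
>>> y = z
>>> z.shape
(5, 5)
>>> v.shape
(7, 5)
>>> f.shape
(2, 7, 2)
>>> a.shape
(2, 23, 2)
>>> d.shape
(23, 23)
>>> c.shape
(2, 2, 23)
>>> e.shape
(7, 5)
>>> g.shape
(5, 7)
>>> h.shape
(5, 7)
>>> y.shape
(5, 5)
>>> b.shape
(7, 2)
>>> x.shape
(7, 2)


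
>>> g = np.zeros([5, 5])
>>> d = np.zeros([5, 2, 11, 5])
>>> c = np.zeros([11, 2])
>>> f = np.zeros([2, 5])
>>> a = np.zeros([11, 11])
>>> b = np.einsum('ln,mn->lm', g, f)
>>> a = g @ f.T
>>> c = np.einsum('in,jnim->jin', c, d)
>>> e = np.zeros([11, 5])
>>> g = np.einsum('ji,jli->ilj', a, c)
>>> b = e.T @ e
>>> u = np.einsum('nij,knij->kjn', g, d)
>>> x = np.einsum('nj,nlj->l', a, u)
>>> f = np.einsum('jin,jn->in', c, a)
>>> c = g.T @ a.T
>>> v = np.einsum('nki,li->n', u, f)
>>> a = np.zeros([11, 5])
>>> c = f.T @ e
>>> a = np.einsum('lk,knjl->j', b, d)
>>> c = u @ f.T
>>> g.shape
(2, 11, 5)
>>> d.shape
(5, 2, 11, 5)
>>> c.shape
(5, 5, 11)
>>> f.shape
(11, 2)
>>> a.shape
(11,)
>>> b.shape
(5, 5)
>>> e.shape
(11, 5)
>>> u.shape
(5, 5, 2)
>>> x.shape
(5,)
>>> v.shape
(5,)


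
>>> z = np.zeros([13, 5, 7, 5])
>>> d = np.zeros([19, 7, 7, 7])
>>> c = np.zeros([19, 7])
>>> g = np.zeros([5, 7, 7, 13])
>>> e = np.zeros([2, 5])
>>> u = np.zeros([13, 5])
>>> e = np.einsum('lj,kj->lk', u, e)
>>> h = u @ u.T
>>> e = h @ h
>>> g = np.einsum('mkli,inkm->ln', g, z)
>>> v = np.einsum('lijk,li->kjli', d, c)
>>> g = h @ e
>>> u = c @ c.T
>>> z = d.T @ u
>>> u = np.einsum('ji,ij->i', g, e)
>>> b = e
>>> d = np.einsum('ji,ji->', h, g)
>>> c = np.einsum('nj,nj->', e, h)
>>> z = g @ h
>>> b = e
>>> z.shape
(13, 13)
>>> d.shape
()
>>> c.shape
()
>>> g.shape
(13, 13)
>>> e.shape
(13, 13)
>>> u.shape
(13,)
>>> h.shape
(13, 13)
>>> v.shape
(7, 7, 19, 7)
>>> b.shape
(13, 13)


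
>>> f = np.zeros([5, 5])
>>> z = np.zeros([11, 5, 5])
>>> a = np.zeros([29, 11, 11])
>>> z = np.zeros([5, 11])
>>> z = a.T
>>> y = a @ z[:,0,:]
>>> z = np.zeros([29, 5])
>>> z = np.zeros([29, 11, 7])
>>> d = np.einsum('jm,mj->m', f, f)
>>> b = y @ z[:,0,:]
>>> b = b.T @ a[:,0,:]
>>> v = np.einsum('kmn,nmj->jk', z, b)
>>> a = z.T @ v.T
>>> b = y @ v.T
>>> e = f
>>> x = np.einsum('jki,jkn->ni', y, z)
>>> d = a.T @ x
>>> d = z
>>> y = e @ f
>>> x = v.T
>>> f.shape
(5, 5)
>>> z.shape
(29, 11, 7)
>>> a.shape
(7, 11, 11)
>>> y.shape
(5, 5)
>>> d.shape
(29, 11, 7)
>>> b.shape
(29, 11, 11)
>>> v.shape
(11, 29)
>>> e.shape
(5, 5)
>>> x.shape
(29, 11)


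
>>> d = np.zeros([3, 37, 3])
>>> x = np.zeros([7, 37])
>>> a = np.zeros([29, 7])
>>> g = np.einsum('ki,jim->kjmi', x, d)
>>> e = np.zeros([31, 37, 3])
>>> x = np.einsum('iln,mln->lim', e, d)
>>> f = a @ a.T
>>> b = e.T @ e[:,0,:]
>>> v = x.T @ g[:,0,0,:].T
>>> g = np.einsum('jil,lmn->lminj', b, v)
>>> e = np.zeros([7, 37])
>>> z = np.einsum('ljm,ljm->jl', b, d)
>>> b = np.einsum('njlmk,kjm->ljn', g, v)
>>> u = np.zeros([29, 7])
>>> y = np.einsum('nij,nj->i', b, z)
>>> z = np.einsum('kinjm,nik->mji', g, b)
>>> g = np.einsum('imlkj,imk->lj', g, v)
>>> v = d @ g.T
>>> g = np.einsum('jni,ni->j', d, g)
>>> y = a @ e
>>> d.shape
(3, 37, 3)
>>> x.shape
(37, 31, 3)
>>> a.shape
(29, 7)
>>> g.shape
(3,)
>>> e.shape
(7, 37)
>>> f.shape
(29, 29)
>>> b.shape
(37, 31, 3)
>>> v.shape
(3, 37, 37)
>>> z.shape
(3, 7, 31)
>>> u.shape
(29, 7)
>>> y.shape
(29, 37)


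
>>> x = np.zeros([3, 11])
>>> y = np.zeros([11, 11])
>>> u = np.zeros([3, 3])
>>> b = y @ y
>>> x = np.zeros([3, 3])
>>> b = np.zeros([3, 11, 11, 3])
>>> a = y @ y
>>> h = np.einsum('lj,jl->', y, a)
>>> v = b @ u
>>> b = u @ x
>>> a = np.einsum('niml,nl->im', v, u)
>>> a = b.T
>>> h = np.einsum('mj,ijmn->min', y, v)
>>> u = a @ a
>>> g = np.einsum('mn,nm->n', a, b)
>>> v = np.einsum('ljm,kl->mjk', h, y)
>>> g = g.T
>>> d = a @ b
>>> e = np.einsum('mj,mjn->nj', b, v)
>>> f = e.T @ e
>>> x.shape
(3, 3)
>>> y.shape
(11, 11)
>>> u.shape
(3, 3)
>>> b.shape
(3, 3)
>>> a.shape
(3, 3)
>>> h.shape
(11, 3, 3)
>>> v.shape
(3, 3, 11)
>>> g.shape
(3,)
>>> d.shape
(3, 3)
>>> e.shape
(11, 3)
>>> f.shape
(3, 3)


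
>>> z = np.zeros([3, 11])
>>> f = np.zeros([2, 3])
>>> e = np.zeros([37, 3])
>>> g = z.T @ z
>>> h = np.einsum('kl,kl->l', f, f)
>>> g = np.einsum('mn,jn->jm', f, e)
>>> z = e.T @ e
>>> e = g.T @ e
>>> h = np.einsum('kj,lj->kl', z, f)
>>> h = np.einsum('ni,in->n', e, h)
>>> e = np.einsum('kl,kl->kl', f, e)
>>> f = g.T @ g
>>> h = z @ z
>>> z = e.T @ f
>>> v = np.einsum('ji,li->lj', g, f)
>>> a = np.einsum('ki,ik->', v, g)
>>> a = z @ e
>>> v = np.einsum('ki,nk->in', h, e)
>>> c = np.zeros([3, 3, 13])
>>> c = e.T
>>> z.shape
(3, 2)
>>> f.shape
(2, 2)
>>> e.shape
(2, 3)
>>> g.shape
(37, 2)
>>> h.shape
(3, 3)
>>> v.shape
(3, 2)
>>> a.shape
(3, 3)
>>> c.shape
(3, 2)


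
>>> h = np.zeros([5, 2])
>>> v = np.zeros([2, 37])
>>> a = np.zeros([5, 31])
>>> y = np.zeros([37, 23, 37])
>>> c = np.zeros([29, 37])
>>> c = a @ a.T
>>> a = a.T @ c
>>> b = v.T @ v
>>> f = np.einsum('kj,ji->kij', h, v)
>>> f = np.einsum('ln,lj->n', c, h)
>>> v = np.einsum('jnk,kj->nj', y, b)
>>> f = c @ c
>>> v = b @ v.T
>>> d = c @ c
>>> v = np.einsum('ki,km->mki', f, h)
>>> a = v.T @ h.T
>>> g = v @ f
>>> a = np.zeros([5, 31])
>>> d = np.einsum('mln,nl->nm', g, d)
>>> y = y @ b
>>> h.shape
(5, 2)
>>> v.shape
(2, 5, 5)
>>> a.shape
(5, 31)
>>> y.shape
(37, 23, 37)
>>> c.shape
(5, 5)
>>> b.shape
(37, 37)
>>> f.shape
(5, 5)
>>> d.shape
(5, 2)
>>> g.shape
(2, 5, 5)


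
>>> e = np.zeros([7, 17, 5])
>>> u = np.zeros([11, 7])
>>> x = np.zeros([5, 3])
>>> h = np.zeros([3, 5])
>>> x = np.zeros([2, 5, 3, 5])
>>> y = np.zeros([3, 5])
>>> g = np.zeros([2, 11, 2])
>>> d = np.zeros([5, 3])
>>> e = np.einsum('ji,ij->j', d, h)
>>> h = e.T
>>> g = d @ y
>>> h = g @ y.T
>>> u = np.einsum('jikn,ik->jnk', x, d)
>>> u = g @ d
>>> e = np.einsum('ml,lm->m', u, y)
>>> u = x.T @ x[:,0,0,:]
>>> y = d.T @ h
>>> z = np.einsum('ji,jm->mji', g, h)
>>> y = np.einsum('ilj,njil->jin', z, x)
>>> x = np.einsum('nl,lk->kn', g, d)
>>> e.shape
(5,)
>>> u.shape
(5, 3, 5, 5)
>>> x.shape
(3, 5)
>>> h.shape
(5, 3)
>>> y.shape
(5, 3, 2)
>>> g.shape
(5, 5)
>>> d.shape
(5, 3)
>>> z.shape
(3, 5, 5)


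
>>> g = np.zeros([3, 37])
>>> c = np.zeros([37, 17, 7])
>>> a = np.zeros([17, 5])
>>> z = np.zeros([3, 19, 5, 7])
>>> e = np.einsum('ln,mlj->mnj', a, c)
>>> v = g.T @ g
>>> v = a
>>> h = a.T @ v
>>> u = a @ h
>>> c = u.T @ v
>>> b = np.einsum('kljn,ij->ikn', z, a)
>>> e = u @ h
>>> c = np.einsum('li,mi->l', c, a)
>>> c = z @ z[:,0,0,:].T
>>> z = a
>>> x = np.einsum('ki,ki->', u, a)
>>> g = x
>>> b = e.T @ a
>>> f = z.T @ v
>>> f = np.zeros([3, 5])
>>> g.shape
()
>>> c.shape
(3, 19, 5, 3)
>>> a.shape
(17, 5)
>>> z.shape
(17, 5)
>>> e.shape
(17, 5)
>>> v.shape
(17, 5)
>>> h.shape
(5, 5)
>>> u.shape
(17, 5)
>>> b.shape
(5, 5)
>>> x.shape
()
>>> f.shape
(3, 5)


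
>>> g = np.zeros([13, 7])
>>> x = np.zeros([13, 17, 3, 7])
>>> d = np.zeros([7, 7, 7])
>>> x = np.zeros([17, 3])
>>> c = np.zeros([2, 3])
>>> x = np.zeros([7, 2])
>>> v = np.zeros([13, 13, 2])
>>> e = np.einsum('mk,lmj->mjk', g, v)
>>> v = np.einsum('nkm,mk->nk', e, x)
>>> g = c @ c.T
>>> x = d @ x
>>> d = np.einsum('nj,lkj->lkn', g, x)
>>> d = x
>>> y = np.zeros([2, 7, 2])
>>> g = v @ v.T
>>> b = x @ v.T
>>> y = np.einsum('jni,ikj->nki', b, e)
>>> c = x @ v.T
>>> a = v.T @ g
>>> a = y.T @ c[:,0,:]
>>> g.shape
(13, 13)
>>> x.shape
(7, 7, 2)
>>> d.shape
(7, 7, 2)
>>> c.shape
(7, 7, 13)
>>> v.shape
(13, 2)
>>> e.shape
(13, 2, 7)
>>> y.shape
(7, 2, 13)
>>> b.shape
(7, 7, 13)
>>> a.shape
(13, 2, 13)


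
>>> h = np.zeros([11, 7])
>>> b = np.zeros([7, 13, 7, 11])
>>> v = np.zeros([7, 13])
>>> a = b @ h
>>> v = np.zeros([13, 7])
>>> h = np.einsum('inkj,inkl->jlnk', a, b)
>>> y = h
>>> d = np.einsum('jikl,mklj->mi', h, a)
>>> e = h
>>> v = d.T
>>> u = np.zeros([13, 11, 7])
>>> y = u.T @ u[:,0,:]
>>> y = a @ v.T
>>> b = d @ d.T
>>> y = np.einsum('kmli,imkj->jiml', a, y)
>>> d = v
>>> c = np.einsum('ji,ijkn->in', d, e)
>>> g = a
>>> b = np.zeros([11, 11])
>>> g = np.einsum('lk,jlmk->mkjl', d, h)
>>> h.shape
(7, 11, 13, 7)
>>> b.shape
(11, 11)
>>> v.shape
(11, 7)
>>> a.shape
(7, 13, 7, 7)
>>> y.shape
(11, 7, 13, 7)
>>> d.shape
(11, 7)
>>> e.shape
(7, 11, 13, 7)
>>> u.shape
(13, 11, 7)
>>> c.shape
(7, 7)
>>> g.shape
(13, 7, 7, 11)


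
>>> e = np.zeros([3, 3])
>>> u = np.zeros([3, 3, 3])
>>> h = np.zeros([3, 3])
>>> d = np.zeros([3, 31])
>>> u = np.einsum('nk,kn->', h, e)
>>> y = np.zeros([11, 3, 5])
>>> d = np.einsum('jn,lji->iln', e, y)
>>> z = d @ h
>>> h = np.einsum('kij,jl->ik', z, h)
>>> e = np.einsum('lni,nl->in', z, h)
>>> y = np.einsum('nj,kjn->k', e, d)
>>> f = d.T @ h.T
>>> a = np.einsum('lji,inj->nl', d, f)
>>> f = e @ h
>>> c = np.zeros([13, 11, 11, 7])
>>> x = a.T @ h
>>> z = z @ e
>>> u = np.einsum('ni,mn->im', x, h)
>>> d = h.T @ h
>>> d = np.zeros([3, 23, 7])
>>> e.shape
(3, 11)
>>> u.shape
(5, 11)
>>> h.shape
(11, 5)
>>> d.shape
(3, 23, 7)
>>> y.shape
(5,)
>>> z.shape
(5, 11, 11)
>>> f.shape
(3, 5)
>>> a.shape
(11, 5)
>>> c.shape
(13, 11, 11, 7)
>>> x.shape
(5, 5)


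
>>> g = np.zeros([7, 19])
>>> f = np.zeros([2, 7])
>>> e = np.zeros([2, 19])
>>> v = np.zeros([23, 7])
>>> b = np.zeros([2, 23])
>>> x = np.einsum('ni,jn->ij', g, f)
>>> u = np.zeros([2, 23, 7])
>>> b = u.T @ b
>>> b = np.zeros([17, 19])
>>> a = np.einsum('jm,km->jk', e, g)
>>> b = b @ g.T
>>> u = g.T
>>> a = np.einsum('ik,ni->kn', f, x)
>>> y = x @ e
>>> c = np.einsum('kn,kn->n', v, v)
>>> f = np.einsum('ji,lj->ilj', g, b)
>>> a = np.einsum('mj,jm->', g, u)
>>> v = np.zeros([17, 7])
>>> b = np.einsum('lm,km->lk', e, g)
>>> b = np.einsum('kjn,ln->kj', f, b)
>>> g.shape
(7, 19)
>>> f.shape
(19, 17, 7)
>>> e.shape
(2, 19)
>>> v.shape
(17, 7)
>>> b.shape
(19, 17)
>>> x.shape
(19, 2)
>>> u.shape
(19, 7)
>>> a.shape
()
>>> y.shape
(19, 19)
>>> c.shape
(7,)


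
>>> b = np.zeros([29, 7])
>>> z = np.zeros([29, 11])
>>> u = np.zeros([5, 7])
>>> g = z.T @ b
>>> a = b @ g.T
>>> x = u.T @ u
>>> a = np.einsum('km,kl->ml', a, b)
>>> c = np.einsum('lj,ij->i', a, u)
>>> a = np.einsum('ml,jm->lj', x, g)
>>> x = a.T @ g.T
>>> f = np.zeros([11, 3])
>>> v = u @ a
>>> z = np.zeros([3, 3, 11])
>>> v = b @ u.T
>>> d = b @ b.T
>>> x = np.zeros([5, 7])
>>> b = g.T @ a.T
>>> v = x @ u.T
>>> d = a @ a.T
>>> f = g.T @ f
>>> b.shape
(7, 7)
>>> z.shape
(3, 3, 11)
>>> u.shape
(5, 7)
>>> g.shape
(11, 7)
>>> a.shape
(7, 11)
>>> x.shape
(5, 7)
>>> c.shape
(5,)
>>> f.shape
(7, 3)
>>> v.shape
(5, 5)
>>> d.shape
(7, 7)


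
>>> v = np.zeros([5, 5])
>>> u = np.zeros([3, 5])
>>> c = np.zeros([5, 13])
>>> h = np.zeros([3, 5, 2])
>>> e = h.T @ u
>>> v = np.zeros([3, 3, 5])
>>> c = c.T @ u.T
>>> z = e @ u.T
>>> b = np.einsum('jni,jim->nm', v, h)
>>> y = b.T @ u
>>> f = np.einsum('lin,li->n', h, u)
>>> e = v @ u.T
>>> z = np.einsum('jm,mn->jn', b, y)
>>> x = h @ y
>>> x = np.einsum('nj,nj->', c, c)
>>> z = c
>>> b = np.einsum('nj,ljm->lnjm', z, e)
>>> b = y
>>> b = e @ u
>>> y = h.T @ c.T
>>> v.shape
(3, 3, 5)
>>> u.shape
(3, 5)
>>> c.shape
(13, 3)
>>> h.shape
(3, 5, 2)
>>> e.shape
(3, 3, 3)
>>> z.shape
(13, 3)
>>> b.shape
(3, 3, 5)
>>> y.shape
(2, 5, 13)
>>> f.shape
(2,)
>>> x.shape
()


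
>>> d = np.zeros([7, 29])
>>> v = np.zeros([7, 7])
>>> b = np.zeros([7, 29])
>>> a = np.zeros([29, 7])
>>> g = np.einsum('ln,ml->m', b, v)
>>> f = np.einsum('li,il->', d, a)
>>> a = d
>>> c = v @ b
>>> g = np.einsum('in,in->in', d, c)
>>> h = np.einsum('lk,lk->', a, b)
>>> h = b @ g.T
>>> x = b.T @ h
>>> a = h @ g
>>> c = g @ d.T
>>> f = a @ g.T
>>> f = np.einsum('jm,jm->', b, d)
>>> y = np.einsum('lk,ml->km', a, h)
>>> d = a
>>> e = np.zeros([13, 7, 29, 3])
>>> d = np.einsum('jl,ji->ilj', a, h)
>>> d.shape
(7, 29, 7)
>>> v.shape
(7, 7)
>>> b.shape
(7, 29)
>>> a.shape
(7, 29)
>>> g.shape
(7, 29)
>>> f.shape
()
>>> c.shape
(7, 7)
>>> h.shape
(7, 7)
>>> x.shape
(29, 7)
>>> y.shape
(29, 7)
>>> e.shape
(13, 7, 29, 3)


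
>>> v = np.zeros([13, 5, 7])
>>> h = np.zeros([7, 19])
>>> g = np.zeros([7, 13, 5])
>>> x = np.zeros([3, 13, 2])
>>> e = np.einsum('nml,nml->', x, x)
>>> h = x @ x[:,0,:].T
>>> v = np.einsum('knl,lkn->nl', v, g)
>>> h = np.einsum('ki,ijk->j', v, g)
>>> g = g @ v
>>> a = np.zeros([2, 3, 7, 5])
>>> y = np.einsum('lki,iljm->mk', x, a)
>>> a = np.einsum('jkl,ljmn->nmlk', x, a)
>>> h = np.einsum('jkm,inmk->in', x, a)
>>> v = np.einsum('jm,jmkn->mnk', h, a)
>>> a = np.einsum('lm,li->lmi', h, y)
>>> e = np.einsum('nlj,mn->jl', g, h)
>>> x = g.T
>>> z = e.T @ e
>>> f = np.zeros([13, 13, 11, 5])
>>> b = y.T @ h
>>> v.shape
(7, 13, 2)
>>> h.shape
(5, 7)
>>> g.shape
(7, 13, 7)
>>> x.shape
(7, 13, 7)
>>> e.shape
(7, 13)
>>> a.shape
(5, 7, 13)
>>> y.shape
(5, 13)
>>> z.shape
(13, 13)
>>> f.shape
(13, 13, 11, 5)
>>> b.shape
(13, 7)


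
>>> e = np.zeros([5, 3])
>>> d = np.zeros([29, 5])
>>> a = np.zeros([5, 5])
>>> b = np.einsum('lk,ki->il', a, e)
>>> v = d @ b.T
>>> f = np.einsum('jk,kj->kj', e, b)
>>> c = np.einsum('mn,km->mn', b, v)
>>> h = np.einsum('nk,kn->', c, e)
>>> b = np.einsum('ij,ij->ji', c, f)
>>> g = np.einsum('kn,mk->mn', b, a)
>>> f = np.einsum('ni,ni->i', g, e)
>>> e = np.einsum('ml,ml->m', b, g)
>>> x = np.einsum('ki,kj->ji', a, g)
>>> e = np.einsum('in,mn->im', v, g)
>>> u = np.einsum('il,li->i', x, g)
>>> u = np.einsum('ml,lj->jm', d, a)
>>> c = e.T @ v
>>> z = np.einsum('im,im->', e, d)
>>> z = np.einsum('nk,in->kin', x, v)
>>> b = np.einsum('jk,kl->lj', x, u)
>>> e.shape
(29, 5)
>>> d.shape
(29, 5)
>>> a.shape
(5, 5)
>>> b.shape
(29, 3)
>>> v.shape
(29, 3)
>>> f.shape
(3,)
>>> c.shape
(5, 3)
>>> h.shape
()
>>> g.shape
(5, 3)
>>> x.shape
(3, 5)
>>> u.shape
(5, 29)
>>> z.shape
(5, 29, 3)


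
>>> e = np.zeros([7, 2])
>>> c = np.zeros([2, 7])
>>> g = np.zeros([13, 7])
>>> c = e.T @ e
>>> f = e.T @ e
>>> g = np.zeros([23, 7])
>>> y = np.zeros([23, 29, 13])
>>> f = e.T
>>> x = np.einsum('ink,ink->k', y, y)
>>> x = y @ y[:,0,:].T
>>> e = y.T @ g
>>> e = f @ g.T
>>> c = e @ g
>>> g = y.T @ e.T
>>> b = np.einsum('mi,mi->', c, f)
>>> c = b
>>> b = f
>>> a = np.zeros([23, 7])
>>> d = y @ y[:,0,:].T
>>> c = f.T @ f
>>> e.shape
(2, 23)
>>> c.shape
(7, 7)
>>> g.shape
(13, 29, 2)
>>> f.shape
(2, 7)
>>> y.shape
(23, 29, 13)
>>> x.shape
(23, 29, 23)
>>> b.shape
(2, 7)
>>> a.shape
(23, 7)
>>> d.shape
(23, 29, 23)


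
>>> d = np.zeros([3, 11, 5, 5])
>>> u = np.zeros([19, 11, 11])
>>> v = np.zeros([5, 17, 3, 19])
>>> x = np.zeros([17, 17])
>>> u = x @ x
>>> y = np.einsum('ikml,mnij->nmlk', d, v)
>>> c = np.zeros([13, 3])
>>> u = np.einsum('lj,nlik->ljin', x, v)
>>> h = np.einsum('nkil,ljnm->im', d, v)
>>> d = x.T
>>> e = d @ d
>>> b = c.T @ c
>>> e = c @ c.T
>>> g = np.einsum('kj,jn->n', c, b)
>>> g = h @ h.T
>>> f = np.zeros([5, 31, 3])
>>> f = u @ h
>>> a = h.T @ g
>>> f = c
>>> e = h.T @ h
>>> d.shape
(17, 17)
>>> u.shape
(17, 17, 3, 5)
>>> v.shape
(5, 17, 3, 19)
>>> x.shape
(17, 17)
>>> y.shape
(17, 5, 5, 11)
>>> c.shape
(13, 3)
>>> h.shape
(5, 19)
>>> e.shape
(19, 19)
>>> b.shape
(3, 3)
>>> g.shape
(5, 5)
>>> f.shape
(13, 3)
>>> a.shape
(19, 5)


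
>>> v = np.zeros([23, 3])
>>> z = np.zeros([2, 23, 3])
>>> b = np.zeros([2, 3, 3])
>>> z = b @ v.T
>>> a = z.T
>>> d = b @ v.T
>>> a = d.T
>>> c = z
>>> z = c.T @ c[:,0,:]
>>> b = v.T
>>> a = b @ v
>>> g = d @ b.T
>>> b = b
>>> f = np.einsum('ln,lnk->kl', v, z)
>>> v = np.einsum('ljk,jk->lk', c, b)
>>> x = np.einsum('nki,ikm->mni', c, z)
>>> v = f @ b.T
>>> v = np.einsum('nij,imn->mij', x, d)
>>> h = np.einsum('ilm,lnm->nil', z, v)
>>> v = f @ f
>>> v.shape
(23, 23)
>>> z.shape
(23, 3, 23)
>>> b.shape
(3, 23)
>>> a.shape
(3, 3)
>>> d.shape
(2, 3, 23)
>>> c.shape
(2, 3, 23)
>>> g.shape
(2, 3, 3)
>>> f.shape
(23, 23)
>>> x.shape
(23, 2, 23)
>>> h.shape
(2, 23, 3)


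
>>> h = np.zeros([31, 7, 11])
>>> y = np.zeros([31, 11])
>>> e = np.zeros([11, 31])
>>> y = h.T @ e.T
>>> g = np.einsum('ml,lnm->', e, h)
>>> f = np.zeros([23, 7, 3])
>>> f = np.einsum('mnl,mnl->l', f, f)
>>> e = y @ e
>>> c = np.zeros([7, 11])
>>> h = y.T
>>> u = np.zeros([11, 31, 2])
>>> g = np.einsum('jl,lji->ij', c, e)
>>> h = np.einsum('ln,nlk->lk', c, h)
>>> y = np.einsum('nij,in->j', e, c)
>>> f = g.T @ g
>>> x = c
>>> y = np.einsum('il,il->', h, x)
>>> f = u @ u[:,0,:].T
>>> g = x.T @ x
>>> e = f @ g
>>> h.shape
(7, 11)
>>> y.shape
()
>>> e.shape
(11, 31, 11)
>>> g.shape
(11, 11)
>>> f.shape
(11, 31, 11)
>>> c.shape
(7, 11)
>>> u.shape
(11, 31, 2)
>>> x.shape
(7, 11)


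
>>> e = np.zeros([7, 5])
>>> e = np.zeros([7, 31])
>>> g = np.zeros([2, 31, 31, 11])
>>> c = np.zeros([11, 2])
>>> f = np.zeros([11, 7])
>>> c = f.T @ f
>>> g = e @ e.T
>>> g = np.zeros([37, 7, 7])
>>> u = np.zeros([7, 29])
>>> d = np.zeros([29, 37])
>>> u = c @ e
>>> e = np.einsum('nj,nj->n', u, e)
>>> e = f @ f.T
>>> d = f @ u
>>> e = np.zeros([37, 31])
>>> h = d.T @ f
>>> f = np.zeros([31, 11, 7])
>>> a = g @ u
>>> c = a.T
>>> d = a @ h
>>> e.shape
(37, 31)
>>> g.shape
(37, 7, 7)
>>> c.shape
(31, 7, 37)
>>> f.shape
(31, 11, 7)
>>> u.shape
(7, 31)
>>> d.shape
(37, 7, 7)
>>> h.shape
(31, 7)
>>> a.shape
(37, 7, 31)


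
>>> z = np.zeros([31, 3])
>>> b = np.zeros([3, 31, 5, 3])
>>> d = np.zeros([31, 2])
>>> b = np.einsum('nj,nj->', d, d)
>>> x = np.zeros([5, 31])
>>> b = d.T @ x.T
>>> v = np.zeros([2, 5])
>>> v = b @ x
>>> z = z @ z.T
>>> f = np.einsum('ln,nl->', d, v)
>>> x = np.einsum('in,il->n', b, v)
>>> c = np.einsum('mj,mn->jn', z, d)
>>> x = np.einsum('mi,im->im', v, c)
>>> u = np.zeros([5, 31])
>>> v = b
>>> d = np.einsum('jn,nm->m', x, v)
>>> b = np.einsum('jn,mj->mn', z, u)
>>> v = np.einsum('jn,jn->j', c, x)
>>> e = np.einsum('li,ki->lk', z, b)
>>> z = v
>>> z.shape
(31,)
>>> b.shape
(5, 31)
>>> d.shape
(5,)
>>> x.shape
(31, 2)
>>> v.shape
(31,)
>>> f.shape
()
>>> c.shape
(31, 2)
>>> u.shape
(5, 31)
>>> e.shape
(31, 5)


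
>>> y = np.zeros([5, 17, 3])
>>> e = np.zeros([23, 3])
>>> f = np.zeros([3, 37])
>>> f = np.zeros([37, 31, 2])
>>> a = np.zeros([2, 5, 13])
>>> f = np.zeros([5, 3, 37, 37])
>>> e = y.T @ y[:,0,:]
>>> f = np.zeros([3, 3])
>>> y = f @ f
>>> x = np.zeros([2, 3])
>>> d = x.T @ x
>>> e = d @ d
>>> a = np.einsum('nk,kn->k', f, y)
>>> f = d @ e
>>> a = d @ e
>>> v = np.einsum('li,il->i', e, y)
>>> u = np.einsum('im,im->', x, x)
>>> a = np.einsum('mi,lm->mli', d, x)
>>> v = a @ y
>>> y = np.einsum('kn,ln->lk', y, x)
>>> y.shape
(2, 3)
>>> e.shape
(3, 3)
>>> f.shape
(3, 3)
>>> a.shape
(3, 2, 3)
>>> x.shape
(2, 3)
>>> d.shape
(3, 3)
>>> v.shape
(3, 2, 3)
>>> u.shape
()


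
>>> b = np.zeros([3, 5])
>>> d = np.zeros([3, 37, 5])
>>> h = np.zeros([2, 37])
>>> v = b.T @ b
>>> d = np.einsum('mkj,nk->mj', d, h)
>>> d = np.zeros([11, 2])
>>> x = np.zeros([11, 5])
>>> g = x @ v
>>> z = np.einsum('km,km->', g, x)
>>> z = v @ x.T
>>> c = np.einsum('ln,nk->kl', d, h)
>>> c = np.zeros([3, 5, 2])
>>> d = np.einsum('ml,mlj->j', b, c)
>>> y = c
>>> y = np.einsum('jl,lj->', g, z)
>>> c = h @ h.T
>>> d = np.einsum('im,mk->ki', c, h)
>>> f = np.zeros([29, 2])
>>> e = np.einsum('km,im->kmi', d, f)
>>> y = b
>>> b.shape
(3, 5)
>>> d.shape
(37, 2)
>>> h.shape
(2, 37)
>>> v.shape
(5, 5)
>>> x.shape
(11, 5)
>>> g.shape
(11, 5)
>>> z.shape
(5, 11)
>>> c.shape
(2, 2)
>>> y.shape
(3, 5)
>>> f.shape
(29, 2)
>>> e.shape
(37, 2, 29)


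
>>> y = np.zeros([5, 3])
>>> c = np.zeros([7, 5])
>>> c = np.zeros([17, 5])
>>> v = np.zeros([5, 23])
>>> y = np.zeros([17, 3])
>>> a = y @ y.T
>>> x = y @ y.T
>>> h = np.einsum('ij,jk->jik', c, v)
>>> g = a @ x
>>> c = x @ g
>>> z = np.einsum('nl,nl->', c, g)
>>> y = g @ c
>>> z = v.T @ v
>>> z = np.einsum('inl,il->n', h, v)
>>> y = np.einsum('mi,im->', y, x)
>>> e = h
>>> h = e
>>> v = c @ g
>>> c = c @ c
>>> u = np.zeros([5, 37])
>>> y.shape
()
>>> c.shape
(17, 17)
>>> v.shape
(17, 17)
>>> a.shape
(17, 17)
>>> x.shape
(17, 17)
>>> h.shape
(5, 17, 23)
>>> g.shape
(17, 17)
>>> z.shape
(17,)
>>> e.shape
(5, 17, 23)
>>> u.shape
(5, 37)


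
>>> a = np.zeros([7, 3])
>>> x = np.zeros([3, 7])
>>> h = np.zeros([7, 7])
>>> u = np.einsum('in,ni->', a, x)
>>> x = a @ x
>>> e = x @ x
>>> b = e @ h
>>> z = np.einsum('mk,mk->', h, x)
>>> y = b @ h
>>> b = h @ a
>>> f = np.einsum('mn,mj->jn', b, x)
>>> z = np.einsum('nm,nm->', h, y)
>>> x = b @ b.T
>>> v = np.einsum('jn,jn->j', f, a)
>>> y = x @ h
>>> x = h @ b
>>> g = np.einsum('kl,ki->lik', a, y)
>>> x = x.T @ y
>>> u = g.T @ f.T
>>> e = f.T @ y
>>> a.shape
(7, 3)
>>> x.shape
(3, 7)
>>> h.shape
(7, 7)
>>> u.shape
(7, 7, 7)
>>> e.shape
(3, 7)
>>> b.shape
(7, 3)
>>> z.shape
()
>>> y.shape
(7, 7)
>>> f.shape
(7, 3)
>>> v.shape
(7,)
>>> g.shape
(3, 7, 7)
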